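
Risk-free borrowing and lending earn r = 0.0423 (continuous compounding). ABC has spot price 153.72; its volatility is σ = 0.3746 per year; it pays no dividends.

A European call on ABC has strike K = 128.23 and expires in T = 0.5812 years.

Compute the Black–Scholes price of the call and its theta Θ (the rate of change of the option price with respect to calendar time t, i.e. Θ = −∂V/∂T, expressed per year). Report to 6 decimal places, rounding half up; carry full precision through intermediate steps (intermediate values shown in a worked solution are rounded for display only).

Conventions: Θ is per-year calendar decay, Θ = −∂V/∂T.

σ√T = 0.3746·√0.5812 = 0.285582
d₁ = (ln(S/K) + (r+σ²/2)T) / (σ√T) = (ln(153.72/128.23) + (0.0423+0.3746²/2)·0.5812) / 0.285582 = (0.181307 + 0.065363) / 0.285582 = 0.863747
d₂ = d₁ − σ√T = 0.863747 − 0.285582 = 0.578165
e^{−rT} = 0.975715
N(d₁) = 0.806137,  N(d₂) = 0.718424
Call price V = S·N(d₁) − K·e^{−rT}·N(d₂) = 123.919317 − 89.886256 = 34.033061
φ(d₁) = (1/√(2π))·e^{−d₁²/2} = 0.274730
Θ = −S·φ(d₁)·σ/(2√T) − r·K·e^{−rT}·N(d₂) = −10.375541 − 3.802189 = -14.177729

price = 34.033061
Θ = -14.177729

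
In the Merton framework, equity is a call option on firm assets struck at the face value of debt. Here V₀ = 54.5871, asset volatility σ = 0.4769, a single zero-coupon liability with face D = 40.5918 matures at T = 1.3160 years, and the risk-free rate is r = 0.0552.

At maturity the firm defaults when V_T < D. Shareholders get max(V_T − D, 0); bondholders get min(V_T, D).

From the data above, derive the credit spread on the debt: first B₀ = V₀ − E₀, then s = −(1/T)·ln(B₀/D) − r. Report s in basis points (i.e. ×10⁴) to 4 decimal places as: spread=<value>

Equity is a call on the firm's assets struck at D = 40.5918:
d₁ = [ln(V₀/D) + (r + σ²/2)T] / (σ√T)
   = [ln(54.5871/40.5918) + (0.0552 + 0.5·0.4769²)·1.3160] / (0.4769·√1.3160)
   = [0.296232 + 0.222295] / 0.547086 = 0.947797
d₂ = d₁ − σ√T = 0.947797 − 0.547086 = 0.400711
N(d₁) = 0.828384,  N(d₂) = 0.655684,  e^(−rT) = 0.929933
E₀ = V₀·N(d₁) − D·e^(−rT)·N(d₂)
   = 54.5871·0.828384 − 40.5918·0.929933·0.655684 = 20.468548
B₀ = V₀ − E₀ = 54.5871 − 20.468548 = 34.118552
spread = −(1/T)·ln(B₀/D) − r = −(1/1.3160)·ln(34.118552/40.5918) − 0.0552 = 0.07680972
in basis points: 0.07680972 × 10⁴ = 768.0972 bp

spread=768.0972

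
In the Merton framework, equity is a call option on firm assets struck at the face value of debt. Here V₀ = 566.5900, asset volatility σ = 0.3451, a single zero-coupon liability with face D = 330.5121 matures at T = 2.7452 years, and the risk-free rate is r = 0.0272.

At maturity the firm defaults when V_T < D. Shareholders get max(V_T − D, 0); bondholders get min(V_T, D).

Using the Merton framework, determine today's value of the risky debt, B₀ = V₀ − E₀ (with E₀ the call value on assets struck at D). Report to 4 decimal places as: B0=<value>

B0=289.9421

Equity is a call on the firm's assets struck at D = 330.5121:
d₁ = [ln(V₀/D) + (r + σ²/2)T] / (σ√T)
   = [ln(566.5900/330.5121) + (0.0272 + 0.5·0.3451²)·2.7452] / (0.3451·√2.7452)
   = [0.538993 + 0.238138] / 0.571784 = 1.359133
d₂ = d₁ − σ√T = 1.359133 − 0.571784 = 0.787349
N(d₁) = 0.912948,  N(d₂) = 0.784461,  e^(−rT) = 0.928050
E₀ = V₀·N(d₁) − D·e^(−rT)·N(d₂)
   = 566.5900·0.912948 − 330.5121·0.928050·0.784461 = 276.647859
B₀ = V₀ − E₀ = 566.5900 − 276.647859 = 289.942141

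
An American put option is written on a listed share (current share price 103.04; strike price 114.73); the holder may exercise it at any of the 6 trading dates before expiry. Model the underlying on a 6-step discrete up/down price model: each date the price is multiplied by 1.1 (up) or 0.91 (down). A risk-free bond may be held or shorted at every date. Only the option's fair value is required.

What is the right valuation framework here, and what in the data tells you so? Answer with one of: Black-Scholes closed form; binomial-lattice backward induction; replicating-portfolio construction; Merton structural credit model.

framework: binomial-lattice backward induction

Key observation: early exercise of the strike-114.73 put must be checked at each of the 6 dates (spot 103.04), which forces a node-by-node comparison of intrinsic and continuation value backward from expiry.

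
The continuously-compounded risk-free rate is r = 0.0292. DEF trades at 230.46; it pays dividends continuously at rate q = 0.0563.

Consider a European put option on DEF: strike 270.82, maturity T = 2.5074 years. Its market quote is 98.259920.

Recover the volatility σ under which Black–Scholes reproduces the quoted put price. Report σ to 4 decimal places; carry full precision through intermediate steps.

sigma = 0.5016

At σ = 0.5016 the Black–Scholes value reproduces the quote:
σ√T = 0.5016·√2.5074 = 0.794272
d₁ = (ln(S/K) + (r−q+σ²/2)T) / (σ√T) = (ln(230.46/270.82) + (0.0292−0.0563+0.5016²/2)·2.5074) / 0.794272 = (-0.161377 + 0.247484) / 0.794272 = 0.108409
d₂ = d₁ − σ√T = 0.108409 − 0.794272 = -0.685863
e^{−rT} = 0.929400
e^{−qT} = 0.868345
N(−d₁) = 0.456836,  N(−d₂) = 0.753600
V = K·e^{−rT}·N(−d₂) − S·e^{−qT}·N(−d₁) = 189.681247 − 91.421327 = 98.259920 (the quoted price), and the Black–Scholes price is strictly increasing in σ, so σ is unique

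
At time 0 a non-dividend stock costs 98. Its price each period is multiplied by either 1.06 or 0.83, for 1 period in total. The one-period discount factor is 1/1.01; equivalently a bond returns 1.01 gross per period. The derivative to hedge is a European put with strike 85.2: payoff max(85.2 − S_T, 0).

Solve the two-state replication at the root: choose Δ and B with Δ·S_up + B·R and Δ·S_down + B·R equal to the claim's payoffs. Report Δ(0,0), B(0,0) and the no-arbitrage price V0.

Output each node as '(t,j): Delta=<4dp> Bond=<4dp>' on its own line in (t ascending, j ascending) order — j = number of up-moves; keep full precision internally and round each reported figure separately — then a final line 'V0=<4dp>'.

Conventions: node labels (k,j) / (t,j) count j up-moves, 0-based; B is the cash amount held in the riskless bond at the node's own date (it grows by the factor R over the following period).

Risk-neutral probability p* = (R−d)/(u−d) = (1.01−0.83)/(1.06−0.83) = 0.7826.
At maturity the claim pays: V(1,0)=3.8600, V(1,1)=0.0000
(0,0): S=98.0000. Δ = (V_up−V_dn)/(S_up−S_dn) = (0.0000−3.8600)/(103.8800−81.3400) = -0.1713. V = [p*·0.0000 + (1−p*)·3.8600]/1.01 = 0.8308. B = V − Δ·S = 17.6134.
Verification: the root portfolio costs Δ(0,0)·S0 + B(0,0) = 0.8308, matching V0.

(0,0): Delta=-0.1713 Bond=17.6134
V0=0.8308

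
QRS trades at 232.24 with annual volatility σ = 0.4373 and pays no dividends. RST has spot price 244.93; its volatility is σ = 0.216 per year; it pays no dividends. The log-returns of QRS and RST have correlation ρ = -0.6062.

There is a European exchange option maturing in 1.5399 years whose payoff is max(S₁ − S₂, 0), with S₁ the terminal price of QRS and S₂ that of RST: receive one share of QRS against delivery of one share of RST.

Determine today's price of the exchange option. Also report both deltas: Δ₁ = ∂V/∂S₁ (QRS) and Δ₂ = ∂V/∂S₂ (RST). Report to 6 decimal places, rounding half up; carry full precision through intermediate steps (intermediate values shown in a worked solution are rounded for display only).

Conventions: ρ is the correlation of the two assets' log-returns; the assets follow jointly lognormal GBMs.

exchange price = 62.388767
Δ1 = 0.616428
Δ2 = -0.329769

σ_eff = √(σ₁² + σ₂² − 2ρσ₁σ₂) = √(0.4373² + 0.216² − 2·-0.6062·0.4373·0.216) = 0.593639
d₁ = (ln(S₁/S₂) + (q₂ − q₁ + σ_eff²/2)T) / (σ_eff√T) = (ln(232.24/244.93) + (0.0 − 0.0 + 0.176203)·1.5399) / 0.736662 = 0.296112
d₂ = d₁ − σ_eff√T = 0.296112 − 0.736662 = -0.440550
N(d₁) = 0.616428,  N(d₂) = 0.329769
V = S₁·e^{−q₁T}·N(d₁) − S₂·e^{−q₂T}·N(d₂) = 143.159165 − 80.770398 = 62.388767
Key observation: pricing in RST-units makes this a unit-strike call on the ratio S₁/S₂ — the risk-free rate cancels and cannot affect the value.
Δ₁ = e^{−q₁T}·N(d₁) = 0.616428;  Δ₂ = −e^{−q₂T}·N(d₂) = -0.329769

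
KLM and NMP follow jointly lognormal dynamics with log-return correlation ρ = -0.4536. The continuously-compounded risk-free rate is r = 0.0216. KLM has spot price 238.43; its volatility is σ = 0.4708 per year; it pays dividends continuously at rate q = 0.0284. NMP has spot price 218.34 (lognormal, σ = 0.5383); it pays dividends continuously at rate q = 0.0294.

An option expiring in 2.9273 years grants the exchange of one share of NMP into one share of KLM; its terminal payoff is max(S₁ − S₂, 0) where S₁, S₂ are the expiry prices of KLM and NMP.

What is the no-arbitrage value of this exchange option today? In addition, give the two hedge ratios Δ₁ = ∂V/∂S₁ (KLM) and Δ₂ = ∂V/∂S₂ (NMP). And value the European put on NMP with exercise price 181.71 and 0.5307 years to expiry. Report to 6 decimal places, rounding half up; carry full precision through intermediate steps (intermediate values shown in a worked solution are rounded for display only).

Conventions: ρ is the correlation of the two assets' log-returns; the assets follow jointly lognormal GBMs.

σ_eff = √(σ₁² + σ₂² − 2ρσ₁σ₂) = √(0.4708² + 0.5383² − 2·-0.4536·0.4708·0.5383) = 0.861007
d₁ = (ln(S₁/S₂) + (q₂ − q₁ + σ_eff²/2)T) / (σ_eff√T) = (ln(238.43/218.34) + (0.0294 − 0.0284 + 0.370666)·2.9273) / 1.473127 = 0.798303
d₂ = d₁ − σ_eff√T = 0.798303 − 1.473127 = -0.674824
N(d₁) = 0.787653,  N(d₂) = 0.249894
V = S₁·e^{−q₁T}·N(d₁) − S₂·e^{−q₂T}·N(d₂) = 172.818558 − 50.062444 = 122.756114
Δ₁ = e^{−q₁T}·N(d₁) = 0.724819;  Δ₂ = −e^{−q₂T}·N(d₂) = -0.229287
[vanilla: NMP put K=181.71]
σ√T = 0.5383·√0.5307 = 0.392147
d₁ = (ln(S/K) + (r−q+σ²/2)T) / (σ√T) = (ln(218.34/181.71) + (0.0216−0.0294+0.5383²/2)·0.5307) / 0.392147 = (0.183641 + 0.072750) / 0.392147 = 0.653815
d₂ = d₁ − σ√T = 0.653815 − 0.392147 = 0.261668
e^{−rT} = 0.988602
e^{−qT} = 0.984519
N(−d₁) = 0.256615,  N(−d₂) = 0.396789
price = K·e^{−rT}·N(−d₂) − S·e^{−qT}·N(−d₁) = 71.278692 − 55.162001 = 16.116691

exchange price = 122.756114
Δ1 = 0.724819
Δ2 = -0.229287
price(NMP put K=181.71) = 16.116691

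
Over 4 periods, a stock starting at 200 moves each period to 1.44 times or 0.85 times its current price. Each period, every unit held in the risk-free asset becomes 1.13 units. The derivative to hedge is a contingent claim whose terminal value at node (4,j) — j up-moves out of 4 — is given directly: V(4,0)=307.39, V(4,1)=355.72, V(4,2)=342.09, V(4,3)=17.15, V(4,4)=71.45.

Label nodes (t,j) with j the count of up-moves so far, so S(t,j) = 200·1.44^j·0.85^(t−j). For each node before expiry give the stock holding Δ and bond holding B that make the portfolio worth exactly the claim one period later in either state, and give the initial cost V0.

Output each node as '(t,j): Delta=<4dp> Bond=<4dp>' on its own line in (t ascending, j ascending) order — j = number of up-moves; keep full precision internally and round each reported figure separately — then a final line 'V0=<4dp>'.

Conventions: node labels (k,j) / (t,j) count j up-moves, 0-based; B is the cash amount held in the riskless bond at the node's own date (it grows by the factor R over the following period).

(0,0): Delta=-0.6337 Bond=284.0478
(1,0): Delta=-0.5203 Bond=301.6936
(1,1): Delta=-0.7079 Bond=342.3203
(2,0): Delta=0.1964 Bond=237.3413
(2,1): Delta=-0.9887 Bond=455.5832
(2,2): Delta=-0.5243 Bond=310.6933
(3,0): Delta=0.6669 Bond=210.4089
(3,1): Delta=-0.1110 Bond=332.1738
(3,2): Delta=-1.5623 Bond=717.0123
(3,3): Delta=0.1541 Bond=-54.0520
V0=157.3013

No-arbitrage ⇒ martingale measure with p* = (R−d)/(u−d) = 0.4746.
Terminal payoffs: V(4,0)=307.3900, V(4,1)=355.7200, V(4,2)=342.0900, V(4,3)=17.1500, V(4,4)=71.4500
Node (3,0) S=122.8250: V=(p*·355.7200+(1−p*)·307.3900)/1.13=292.3241; Δ=(355.7200−307.3900)/(176.8680−104.4012)=0.6669; B=V−Δ·S=210.4089
Node (3,1) S=208.0800: V=(p*·342.0900+(1−p*)·355.7200)/1.13=309.0721; Δ=(342.0900−355.7200)/(299.6352−176.8680)=-0.1110; B=V−Δ·S=332.1738
Node (3,2) S=352.5120: V=(p*·17.1500+(1−p*)·342.0900)/1.13=166.2665; Δ=(17.1500−342.0900)/(507.6173−299.6352)=-1.5623; B=V−Δ·S=717.0123
Node (3,3) S=597.1968: V=(p*·71.4500+(1−p*)·17.1500)/1.13=37.9819; Δ=(71.4500−17.1500)/(859.9634−507.6173)=0.1541; B=V−Δ·S=-54.0520
Node (2,0) S=144.5000: V=(p*·309.0721+(1−p*)·292.3241)/1.13=265.7277; Δ=(309.0721−292.3241)/(208.0800−122.8250)=0.1964; B=V−Δ·S=237.3413
Node (2,1) S=244.8000: V=(p*·166.2665+(1−p*)·309.0721)/1.13=213.5398; Δ=(166.2665−309.0721)/(352.5120−208.0800)=-0.9887; B=V−Δ·S=455.5832
Node (2,2) S=414.7200: V=(p*·37.9819+(1−p*)·166.2665)/1.13=93.2617; Δ=(37.9819−166.2665)/(597.1968−352.5120)=-0.5243; B=V−Δ·S=310.6933
Node (1,0) S=170.0000: V=(p*·213.5398+(1−p*)·265.7277)/1.13=213.2395; Δ=(213.5398−265.7277)/(244.8000−144.5000)=-0.5203; B=V−Δ·S=301.6936
Node (1,1) S=288.0000: V=(p*·93.2617+(1−p*)·213.5398)/1.13=138.4590; Δ=(93.2617−213.5398)/(414.7200−244.8000)=-0.7079; B=V−Δ·S=342.3203
Node (0,0) S=200.0000: V=(p*·138.4590+(1−p*)·213.2395)/1.13=157.3013; Δ=(138.4590−213.2395)/(288.0000−170.0000)=-0.6337; B=V−Δ·S=284.0478
Check: Δ(0,0)·S0 + B(0,0) = 157.3013 = V0.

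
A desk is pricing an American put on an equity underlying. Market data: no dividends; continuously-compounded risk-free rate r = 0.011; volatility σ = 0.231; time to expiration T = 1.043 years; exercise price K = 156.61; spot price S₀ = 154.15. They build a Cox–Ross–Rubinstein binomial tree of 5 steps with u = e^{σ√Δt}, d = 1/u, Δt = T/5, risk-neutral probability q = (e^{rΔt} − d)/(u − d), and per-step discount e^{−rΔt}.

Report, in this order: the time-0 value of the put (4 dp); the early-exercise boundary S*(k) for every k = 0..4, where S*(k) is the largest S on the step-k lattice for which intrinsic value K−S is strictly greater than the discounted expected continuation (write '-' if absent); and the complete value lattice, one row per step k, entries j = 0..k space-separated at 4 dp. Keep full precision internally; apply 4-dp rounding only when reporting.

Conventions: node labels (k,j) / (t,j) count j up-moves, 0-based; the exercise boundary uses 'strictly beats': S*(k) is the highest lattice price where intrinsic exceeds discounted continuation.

price = 15.7079
boundary = - - - 112.3270 124.8257
tree:
15.7079
23.1596 7.8542
32.8277 12.9835 2.4344
44.2830 20.7958 4.7333 0.0000
55.5302 31.7843 9.2034 0.0000 0.0000
65.6513 44.2830 17.8949 0.0000 0.0000 0.0000

Δt=0.20860  u=1.11127  d=0.89987  q=0.48452  discount=0.99771
step 5 (expiry): payoffs max(K−S,0) = 65.6513 44.2830 17.8949 0.0000 0.0000 0.0000
step 4: (k=4,j=0): S=101.0798, K−S=55.5302, hold=55.1713 ⇒ V=55.5302 exercise | (k=4,j=1): S=124.8257, K−S=31.7843, hold=31.4254 ⇒ V=31.7843 exercise | (k=4,j=2): S=154.1500, K−S=2.4600, hold=9.2034 ⇒ V=9.2034 continue | (k=4,j=3): S=190.3633, K−S=0.0000, hold=0.0000 ⇒ V=0.0000 continue | (k=4,j=4): S=235.0839, K−S=0.0000, hold=0.0000 ⇒ V=0.0000 continue  boundary S*=124.8257
step 3: (k=3,j=0): S=112.3270, K−S=44.2830, hold=43.9241 ⇒ V=44.2830 exercise | (k=3,j=1): S=138.7151, K−S=17.8949, hold=20.7958 ⇒ V=20.7958 continue | (k=3,j=2): S=171.3024, K−S=0.0000, hold=4.7333 ⇒ V=4.7333 continue | (k=3,j=3): S=211.5451, K−S=0.0000, hold=0.0000 ⇒ V=0.0000 continue  boundary S*=112.3270
step 2: (k=2,j=0): S=124.8257, K−S=31.7843, hold=32.8277 ⇒ V=32.8277 continue | (k=2,j=1): S=154.1500, K−S=2.4600, hold=12.9835 ⇒ V=12.9835 continue | (k=2,j=2): S=190.3633, K−S=0.0000, hold=2.4344 ⇒ V=2.4344 continue  boundary S*=-
step 1: (k=1,j=0): S=138.7151, K−S=17.8949, hold=23.1596 ⇒ V=23.1596 continue | (k=1,j=1): S=171.3024, K−S=0.0000, hold=7.8542 ⇒ V=7.8542 continue  boundary S*=-
step 0: (k=0,j=0): S=154.1500, K−S=2.4600, hold=15.7079 ⇒ V=15.7079 continue  boundary S*=-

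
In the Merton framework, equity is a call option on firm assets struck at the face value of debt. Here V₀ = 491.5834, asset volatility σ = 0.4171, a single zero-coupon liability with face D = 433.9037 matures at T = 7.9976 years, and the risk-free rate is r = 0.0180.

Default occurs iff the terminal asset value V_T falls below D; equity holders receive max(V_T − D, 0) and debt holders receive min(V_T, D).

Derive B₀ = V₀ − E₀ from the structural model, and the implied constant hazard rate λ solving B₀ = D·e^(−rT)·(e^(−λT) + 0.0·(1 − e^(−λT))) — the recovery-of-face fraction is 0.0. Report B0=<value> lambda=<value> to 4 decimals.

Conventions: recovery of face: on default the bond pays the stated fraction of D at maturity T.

Work the structural quantities from V₀ = 491.5834 against face 433.9037:
d₁ = [ln(V₀/D) + (r + σ²/2)T] / (σ√T)
   = [ln(491.5834/433.9037) + (0.0180 + 0.5·0.4171²)·7.9976] / (0.4171·√7.9976)
   = [0.124809 + 0.839638] / 1.179560 = 0.817633
d₂ = d₁ − σ√T = 0.817633 − 1.179560 = -0.361927
N(d₁) = 0.793216,  N(d₂) = 0.358703,  e^(−rT) = 0.865925
E₀ = V₀·N(d₁) − D·e^(−rT)·N(d₂)
   = 491.5834·0.793216 − 433.9037·0.865925·0.358703 = 255.157199
B₀ = V₀ − E₀ = 491.5834 − 255.157199 = 236.426201
e^(−λT) = (B₀·e^(rT)/D − 0)/(1 − 0) = (236.4262·1.154834/433.9037 − 0)/1 = 0.62924807
λ = −ln(0.62924807)/7.9976 = 0.057921

B0=236.4262 lambda=0.0579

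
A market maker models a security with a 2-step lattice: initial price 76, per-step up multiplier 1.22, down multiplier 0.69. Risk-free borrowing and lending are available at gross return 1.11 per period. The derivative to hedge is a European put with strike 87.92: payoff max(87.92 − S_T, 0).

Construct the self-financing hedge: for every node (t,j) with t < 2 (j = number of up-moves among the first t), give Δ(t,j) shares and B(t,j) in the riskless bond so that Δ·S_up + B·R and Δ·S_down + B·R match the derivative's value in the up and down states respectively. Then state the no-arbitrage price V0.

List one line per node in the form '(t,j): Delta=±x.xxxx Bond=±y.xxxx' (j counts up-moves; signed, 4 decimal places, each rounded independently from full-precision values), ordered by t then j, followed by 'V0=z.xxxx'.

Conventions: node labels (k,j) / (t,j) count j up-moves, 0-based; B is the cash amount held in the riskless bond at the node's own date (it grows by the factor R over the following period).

Since d<R<u, set p* = (R−d)/(u−d) = 0.7925; price each node as the discounted p*-expectation of its children.
Payoffs at expiry: V(2,0)=51.7364, V(2,1)=23.9432, V(2,2)=0.0000
(1,0): S=52.4400. Δ = (V_up−V_dn)/(S_up−S_dn) = (23.9432−51.7364)/(63.9768−36.1836) = -1.0000. V = [p*·23.9432 + (1−p*)·51.7364]/1.11 = 26.7672. B = V − Δ·S = 79.2072.
(1,1): S=92.7200. Δ = (V_up−V_dn)/(S_up−S_dn) = (0.0000−23.9432)/(113.1184−63.9768) = -0.4872. V = [p*·0.0000 + (1−p*)·23.9432]/1.11 = 4.4769. B = V − Δ·S = 49.6527.
(0,0): S=76.0000. Δ = (V_up−V_dn)/(S_up−S_dn) = (4.4769−26.7672)/(92.7200−52.4400) = -0.5534. V = [p*·4.4769 + (1−p*)·26.7672]/1.11 = 8.2011. B = V − Δ·S = 50.2583.
Sanity check at the root: Δ(0,0)·S0 + B(0,0) reproduces V0 = 8.2011.

(0,0): Delta=-0.5534 Bond=50.2583
(1,0): Delta=-1.0000 Bond=79.2072
(1,1): Delta=-0.4872 Bond=49.6527
V0=8.2011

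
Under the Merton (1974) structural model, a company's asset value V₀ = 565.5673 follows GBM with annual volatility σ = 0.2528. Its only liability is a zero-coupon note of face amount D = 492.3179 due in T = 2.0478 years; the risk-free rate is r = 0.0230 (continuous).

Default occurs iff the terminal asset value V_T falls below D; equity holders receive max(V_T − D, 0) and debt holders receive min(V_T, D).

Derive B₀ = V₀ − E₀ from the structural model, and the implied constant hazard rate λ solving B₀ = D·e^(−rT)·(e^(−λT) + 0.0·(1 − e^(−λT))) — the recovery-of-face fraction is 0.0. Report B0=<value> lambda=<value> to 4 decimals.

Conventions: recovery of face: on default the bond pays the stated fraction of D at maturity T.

With assets at 565.5673 and a single debt payment of 492.3179 at 2.0478 years:
d₁ = [ln(V₀/D) + (r + σ²/2)T] / (σ√T)
   = [ln(565.5673/492.3179) + (0.0230 + 0.5·0.2528²)·2.0478] / (0.2528·√2.0478)
   = [0.138705 + 0.112535] / 0.361760 = 0.694491
d₂ = d₁ − σ√T = 0.694491 − 0.361760 = 0.332731
N(d₁) = 0.756313,  N(d₂) = 0.630331,  e^(−rT) = 0.953993
E₀ = V₀·N(d₁) − D·e^(−rT)·N(d₂)
   = 565.5673·0.756313 − 492.3179·0.953993·0.630331 = 131.699636
B₀ = V₀ − E₀ = 565.5673 − 131.699636 = 433.867664
e^(−λT) = (B₀·e^(rT)/D − 0)/(1 − 0) = (433.8677·1.048226/492.3179 − 0)/1 = 0.92377606
λ = −ln(0.92377606)/2.0478 = 0.038717

B0=433.8677 lambda=0.0387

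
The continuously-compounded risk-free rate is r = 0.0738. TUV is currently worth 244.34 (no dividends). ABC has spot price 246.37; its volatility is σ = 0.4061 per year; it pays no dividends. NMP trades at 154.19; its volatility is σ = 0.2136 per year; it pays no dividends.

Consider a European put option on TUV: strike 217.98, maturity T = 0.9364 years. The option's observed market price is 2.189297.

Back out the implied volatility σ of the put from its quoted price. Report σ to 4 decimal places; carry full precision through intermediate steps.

At σ = 0.1644 the Black–Scholes value reproduces the quote:
σ√T = 0.1644·√0.9364 = 0.159086
d₁ = (ln(S/K) + (r+σ²/2)T) / (σ√T) = (ln(244.34/217.98) + (0.0738+0.1644²/2)·0.9364) / 0.159086 = (0.114157 + 0.081761) / 0.159086 = 1.231520
d₂ = d₁ − σ√T = 1.231520 − 0.159086 = 1.072434
e^{−rT} = 0.933227
N(−d₁) = 0.109064,  N(−d₂) = 0.141763
V = K·e^{−rT}·N(−d₂) − S·N(−d₁) = 28.838028 − 26.648731 = 2.189297 (matching the quote); vega is positive throughout, so no other σ reproduces this price

sigma = 0.1644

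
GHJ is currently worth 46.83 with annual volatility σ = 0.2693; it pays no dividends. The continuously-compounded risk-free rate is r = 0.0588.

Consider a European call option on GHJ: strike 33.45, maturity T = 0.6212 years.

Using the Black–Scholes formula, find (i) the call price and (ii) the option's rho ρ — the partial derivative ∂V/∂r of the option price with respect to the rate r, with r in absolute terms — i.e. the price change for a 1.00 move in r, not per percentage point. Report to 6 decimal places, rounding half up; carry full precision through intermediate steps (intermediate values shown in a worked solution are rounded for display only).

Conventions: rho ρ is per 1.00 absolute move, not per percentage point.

σ√T = 0.2693·√0.6212 = 0.212252
d₁ = (ln(S/K) + (r+σ²/2)T) / (σ√T) = (ln(46.83/33.45) + (0.0588+0.2693²/2)·0.6212) / 0.212252 = (0.336472 + 0.059052) / 0.212252 = 1.863464
d₂ = d₁ − σ√T = 1.863464 − 0.212252 = 1.651212
e^{−rT} = 0.964132
N(d₁) = 0.968802,  N(d₂) = 0.950652
Call price V = S·N(d₁) − K·e^{−rT}·N(d₂) = 45.368975 − 30.658759 = 14.710216
ρ = K·T·e^{−rT}·N(d₂) = 19.045221

price = 14.710216
ρ = 19.045221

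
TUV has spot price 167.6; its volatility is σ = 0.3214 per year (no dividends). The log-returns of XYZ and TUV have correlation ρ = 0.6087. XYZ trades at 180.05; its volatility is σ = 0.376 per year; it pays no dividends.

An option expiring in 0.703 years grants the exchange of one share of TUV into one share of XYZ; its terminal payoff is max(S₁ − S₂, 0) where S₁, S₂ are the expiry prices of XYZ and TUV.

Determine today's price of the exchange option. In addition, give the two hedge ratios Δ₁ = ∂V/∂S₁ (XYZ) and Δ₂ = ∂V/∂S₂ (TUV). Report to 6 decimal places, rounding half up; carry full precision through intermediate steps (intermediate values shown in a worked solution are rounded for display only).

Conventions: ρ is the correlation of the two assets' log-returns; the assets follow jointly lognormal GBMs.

exchange price = 25.003117
Δ1 = 0.657098
Δ2 = -0.556726

σ_eff = √(σ₁² + σ₂² − 2ρσ₁σ₂) = √(0.376² + 0.3214² − 2·0.6087·0.376·0.3214) = 0.312339
d₁ = (ln(S₁/S₂) + (q₂ − q₁ + σ_eff²/2)T) / (σ_eff√T) = (ln(180.05/167.6) + (0.0 − 0.0 + 0.048778)·0.703) / 0.261881 = 0.404555
d₂ = d₁ − σ_eff√T = 0.404555 − 0.261881 = 0.142674
N(d₁) = 0.657098,  N(d₂) = 0.556726
V = S₁·e^{−q₁T}·N(d₁) − S₂·e^{−q₂T}·N(d₂) = 118.310435 − 93.307318 = 25.003117
Key observation: pricing in TUV-units makes this a unit-strike call on the ratio S₁/S₂ — the risk-free rate cancels and cannot affect the value.
Δ₁ = e^{−q₁T}·N(d₁) = 0.657098;  Δ₂ = −e^{−q₂T}·N(d₂) = -0.556726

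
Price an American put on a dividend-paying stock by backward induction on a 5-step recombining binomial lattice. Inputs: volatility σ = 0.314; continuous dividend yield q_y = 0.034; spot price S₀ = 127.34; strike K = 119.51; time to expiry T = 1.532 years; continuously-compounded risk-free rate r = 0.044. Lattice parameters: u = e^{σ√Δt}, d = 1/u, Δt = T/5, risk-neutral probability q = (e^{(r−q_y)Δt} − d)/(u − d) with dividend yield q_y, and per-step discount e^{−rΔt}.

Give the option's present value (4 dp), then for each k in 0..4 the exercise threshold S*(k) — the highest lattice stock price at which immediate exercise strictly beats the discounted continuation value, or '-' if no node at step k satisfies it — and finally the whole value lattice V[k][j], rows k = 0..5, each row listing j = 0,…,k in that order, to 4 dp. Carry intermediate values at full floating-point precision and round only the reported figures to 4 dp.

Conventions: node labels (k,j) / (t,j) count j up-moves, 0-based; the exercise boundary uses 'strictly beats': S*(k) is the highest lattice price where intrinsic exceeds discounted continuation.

price = 14.7334
boundary = - - - 75.5981 89.9489
tree:
14.7334
21.9630 6.8600
31.7071 11.4122 1.8317
43.9119 18.6146 3.4731 0.0000
55.9730 29.5611 6.5853 0.0000 0.0000
66.1099 43.9119 12.4862 0.0000 0.0000 0.0000

Δt=0.30640, u=1.18983, d=0.84046, q=0.46544, disc=e^(-rΔt)=0.98661
k=5 terminal: V=max(K-S,0) → 66.1099 43.9119 12.4862 0.0000 0.0000 0.0000
k=4: j=0 S=63.5370 intr=55.9730 cont=55.0311 V=55.9730[EX]; j=1 S=89.9489 intr=29.5611 cont=28.8930 V=29.5611[EX]; j=2 S=127.3400 intr=0.0000 cont=6.5853 V=6.5853[hold]; j=3 S=180.2744 intr=0.0000 cont=0.0000 V=0.0000[hold]; j=4 S=255.2133 intr=0.0000 cont=0.0000 V=0.0000[hold]  S*(4)=89.9489
k=3: j=0 S=75.5981 intr=43.9119 cont=43.0950 V=43.9119[EX]; j=1 S=107.0238 intr=12.4862 cont=18.6146 V=18.6146[hold]; j=2 S=151.5128 intr=0.0000 cont=3.4731 V=3.4731[hold]; j=3 S=214.4957 intr=0.0000 cont=0.0000 V=0.0000[hold]  S*(3)=75.5981
k=2: j=0 S=89.9489 intr=29.5611 cont=31.7071 V=31.7071[hold]; j=1 S=127.3400 intr=0.0000 cont=11.4122 V=11.4122[hold]; j=2 S=180.2744 intr=0.0000 cont=1.8317 V=1.8317[hold]  S*(2)=-
k=1: j=0 S=107.0238 intr=12.4862 cont=21.9630 V=21.9630[hold]; j=1 S=151.5128 intr=0.0000 cont=6.8600 V=6.8600[hold]  S*(1)=-
k=0: j=0 S=127.3400 intr=0.0000 cont=14.7334 V=14.7334[hold]  S*(0)=-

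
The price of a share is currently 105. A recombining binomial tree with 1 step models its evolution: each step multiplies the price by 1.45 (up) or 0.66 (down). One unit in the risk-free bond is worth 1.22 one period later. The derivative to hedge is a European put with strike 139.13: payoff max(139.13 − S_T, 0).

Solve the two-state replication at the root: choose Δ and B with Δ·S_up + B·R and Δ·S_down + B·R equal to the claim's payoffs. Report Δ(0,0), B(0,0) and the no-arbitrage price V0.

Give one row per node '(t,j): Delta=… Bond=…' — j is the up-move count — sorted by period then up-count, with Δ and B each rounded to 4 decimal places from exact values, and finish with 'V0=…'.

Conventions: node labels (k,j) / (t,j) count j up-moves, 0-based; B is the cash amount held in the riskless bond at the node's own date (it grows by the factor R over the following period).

Under the risk-neutral measure, an up-move has probability p* = (R−d)/(u−d) = 0.7089 and values discount at R = 1.22.
Payoffs at expiry: V(1,0)=69.8300, V(1,1)=0.0000
(0,0): S=105.0000. Δ = (V_up−V_dn)/(S_up−S_dn) = (0.0000−69.8300)/(152.2500−69.3000) = -0.8418. V = [p*·0.0000 + (1−p*)·69.8300]/1.22 = 16.6641. B = V − Δ·S = 105.0565.
Check: Δ(0,0)·S0 + B(0,0) = 16.6641 = V0.

(0,0): Delta=-0.8418 Bond=105.0565
V0=16.6641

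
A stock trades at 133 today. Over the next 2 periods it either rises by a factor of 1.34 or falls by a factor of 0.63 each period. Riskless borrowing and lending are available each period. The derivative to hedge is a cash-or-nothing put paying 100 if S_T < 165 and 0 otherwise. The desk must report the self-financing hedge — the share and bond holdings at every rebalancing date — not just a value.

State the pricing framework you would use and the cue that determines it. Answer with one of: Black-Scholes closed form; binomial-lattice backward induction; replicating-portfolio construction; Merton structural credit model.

framework: replicating-portfolio construction

Key observation: a price alone would not answer the question — the per-node share/bond construction on the spot-133, 1.34/0.63 tree is required, and only the replicating-portfolio method yields it.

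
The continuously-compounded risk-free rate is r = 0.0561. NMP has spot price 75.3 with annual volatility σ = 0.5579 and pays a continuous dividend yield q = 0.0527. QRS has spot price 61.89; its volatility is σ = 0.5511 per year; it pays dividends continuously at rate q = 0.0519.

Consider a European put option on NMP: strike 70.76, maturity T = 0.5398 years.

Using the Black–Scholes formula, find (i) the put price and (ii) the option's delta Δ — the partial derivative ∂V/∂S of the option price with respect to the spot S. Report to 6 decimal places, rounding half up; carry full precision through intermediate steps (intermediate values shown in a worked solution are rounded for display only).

price = 9.385057
Δ = -0.348930

σ√T = 0.5579·√0.5398 = 0.409895
d₁ = (ln(S/K) + (r−q+σ²/2)T) / (σ√T) = (ln(75.3/70.76) + (0.0561−0.0527+0.5579²/2)·0.5398) / 0.409895 = (0.062186 + 0.085842) / 0.409895 = 0.361138
d₂ = d₁ − σ√T = 0.361138 − 0.409895 = -0.048757
e^{−rT} = 0.970171
e^{−qT} = 0.971953
N(−d₁) = 0.358998,  N(−d₂) = 0.519444
Put price V = K·e^{−rT}·N(−d₂) − S·e^{−qT}·N(−d₁) = 35.659452 − 26.274395 = 9.385057
Δ = −e^{−qT}·N(−d₁) = -0.348930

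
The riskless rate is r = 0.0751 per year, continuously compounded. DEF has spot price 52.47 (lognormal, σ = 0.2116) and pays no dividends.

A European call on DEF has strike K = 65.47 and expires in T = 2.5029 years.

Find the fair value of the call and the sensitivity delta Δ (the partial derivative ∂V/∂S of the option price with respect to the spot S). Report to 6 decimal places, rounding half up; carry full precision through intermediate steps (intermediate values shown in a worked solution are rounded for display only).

price = 6.237558
Δ = 0.526972

σ√T = 0.2116·√2.5029 = 0.334763
d₁ = (ln(S/K) + (r+σ²/2)T) / (σ√T) = (ln(52.47/65.47) + (0.0751+0.2116²/2)·2.5029) / 0.334763 = (-0.221350 + 0.244001) / 0.334763 = 0.067661
d₂ = d₁ − σ√T = 0.067661 − 0.334763 = -0.267102
e^{−rT} = 0.828641
N(d₁) = 0.526972,  N(d₂) = 0.394695
Call price V = S·N(d₁) − K·e^{−rT}·N(d₂) = 27.650239 − 21.412681 = 6.237558
Δ = N(d₁) = 0.526972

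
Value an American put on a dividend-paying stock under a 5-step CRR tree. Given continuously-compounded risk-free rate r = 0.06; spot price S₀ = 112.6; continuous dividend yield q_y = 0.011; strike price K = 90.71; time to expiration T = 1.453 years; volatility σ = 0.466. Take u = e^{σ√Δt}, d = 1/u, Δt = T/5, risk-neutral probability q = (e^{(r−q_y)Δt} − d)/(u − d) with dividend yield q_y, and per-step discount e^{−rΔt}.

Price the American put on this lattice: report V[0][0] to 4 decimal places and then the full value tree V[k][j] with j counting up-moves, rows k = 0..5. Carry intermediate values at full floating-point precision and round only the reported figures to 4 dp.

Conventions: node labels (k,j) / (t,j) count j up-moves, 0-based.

params: Δt=0.29060 u=1.28558 d=0.77786 q=0.46577 e^(-rΔt)=0.98272
t_5 payoffs: 58.6438 37.7140 3.1229 0.0000 0.0000 0.0000
k=4: node(4,0) S=41.2235 payoff=49.4865 vs cont=48.0501 → 49.4865 [stop]  node(4,1) S=68.1305 payoff=22.5795 vs cont=21.2290 → 22.5795 [stop]  node(4,2) S=112.6000 payoff=0.0000 vs cont=1.6395 → 1.6395 [wait]  node(4,3) S=186.0951 payoff=0.0000 vs cont=0.0000 → 0.0000 [wait]  node(4,4) S=307.5613 payoff=0.0000 vs cont=0.0000 → 0.0000 [wait]
k=3: node(3,0) S=52.9960 payoff=37.7140 vs cont=36.3152 → 37.7140 [stop]  node(3,1) S=87.5871 payoff=3.1229 vs cont=12.6045 → 12.6045 [wait]  node(3,2) S=144.7560 payoff=0.0000 vs cont=0.8607 → 0.8607 [wait]  node(3,3) S=239.2397 payoff=0.0000 vs cont=0.0000 → 0.0000 [wait]
k=2: node(2,0) S=68.1305 payoff=22.5795 vs cont=25.5689 → 25.5689 [wait]  node(2,1) S=112.6000 payoff=0.0000 vs cont=7.0113 → 7.0113 [wait]  node(2,2) S=186.0951 payoff=0.0000 vs cont=0.4519 → 0.4519 [wait]
k=1: node(1,0) S=87.5871 payoff=3.1229 vs cont=16.6327 → 16.6327 [wait]  node(1,1) S=144.7560 payoff=0.0000 vs cont=3.8877 → 3.8877 [wait]
k=0: node(0,0) S=112.6000 payoff=0.0000 vs cont=10.5116 → 10.5116 [wait]

price = 10.5116
tree:
10.5116
16.6327 3.8877
25.5689 7.0113 0.4519
37.7140 12.6045 0.8607 0.0000
49.4865 22.5795 1.6395 0.0000 0.0000
58.6438 37.7140 3.1229 0.0000 0.0000 0.0000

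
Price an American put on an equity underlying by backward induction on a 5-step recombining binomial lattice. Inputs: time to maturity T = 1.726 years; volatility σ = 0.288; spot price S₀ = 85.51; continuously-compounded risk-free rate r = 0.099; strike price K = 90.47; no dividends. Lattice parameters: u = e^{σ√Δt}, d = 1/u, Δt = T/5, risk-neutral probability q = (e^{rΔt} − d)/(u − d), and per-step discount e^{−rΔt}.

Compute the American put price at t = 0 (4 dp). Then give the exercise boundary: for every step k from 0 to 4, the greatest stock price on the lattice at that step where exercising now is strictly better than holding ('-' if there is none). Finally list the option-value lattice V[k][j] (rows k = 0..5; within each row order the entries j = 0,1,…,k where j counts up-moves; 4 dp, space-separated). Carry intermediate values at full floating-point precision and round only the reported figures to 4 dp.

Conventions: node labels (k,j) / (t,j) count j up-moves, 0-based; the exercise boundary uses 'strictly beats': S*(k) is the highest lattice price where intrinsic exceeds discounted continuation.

params: Δt=0.34520 u=1.18437 d=0.84433 q=0.56004 e^(-rΔt)=0.96640
t_5 payoffs: 53.7772 38.9999 18.2713 0.0000 0.0000 0.0000
t_4: node(4,0) S=43.4578 payoff=47.0122 vs cont=43.9726 → 47.0122 [stop]  node(4,1) S=60.9596 payoff=29.5104 vs cont=26.4708 → 29.5104 [stop]  node(4,2) S=85.5100 payoff=4.9600 vs cont=7.7686 → 7.7686 [wait]  node(4,3) S=119.9476 payoff=0.0000 vs cont=0.0000 → 0.0000 [wait]  node(4,4) S=168.2542 payoff=0.0000 vs cont=0.0000 → 0.0000 [wait]  ⇒ S*(4)=60.9596
t_3: node(3,0) S=51.4701 payoff=38.9999 vs cont=35.9603 → 38.9999 [stop]  node(3,1) S=72.1987 payoff=18.2713 vs cont=16.7518 → 18.2713 [stop]  node(3,2) S=101.2755 payoff=0.0000 vs cont=3.3031 → 3.3031 [wait]  node(3,3) S=142.0623 payoff=0.0000 vs cont=0.0000 → 0.0000 [wait]  ⇒ S*(3)=72.1987
t_2: node(2,0) S=60.9596 payoff=29.5104 vs cont=26.4708 → 29.5104 [stop]  node(2,1) S=85.5100 payoff=4.9600 vs cont=9.5563 → 9.5563 [wait]  node(2,2) S=119.9476 payoff=0.0000 vs cont=1.4044 → 1.4044 [wait]  ⇒ S*(2)=60.9596
t_1: node(1,0) S=72.1987 payoff=18.2713 vs cont=17.7193 → 18.2713 [stop]  node(1,1) S=101.2755 payoff=0.0000 vs cont=4.8232 → 4.8232 [wait]  ⇒ S*(1)=72.1987
t_0: node(0,0) S=85.5100 payoff=4.9600 vs cont=10.3790 → 10.3790 [wait]  ⇒ S*(0)=-

price = 10.3790
boundary = - 72.1987 60.9596 72.1987 60.9596
tree:
10.3790
18.2713 4.8232
29.5104 9.5563 1.4044
38.9999 18.2713 3.3031 0.0000
47.0122 29.5104 7.7686 0.0000 0.0000
53.7772 38.9999 18.2713 0.0000 0.0000 0.0000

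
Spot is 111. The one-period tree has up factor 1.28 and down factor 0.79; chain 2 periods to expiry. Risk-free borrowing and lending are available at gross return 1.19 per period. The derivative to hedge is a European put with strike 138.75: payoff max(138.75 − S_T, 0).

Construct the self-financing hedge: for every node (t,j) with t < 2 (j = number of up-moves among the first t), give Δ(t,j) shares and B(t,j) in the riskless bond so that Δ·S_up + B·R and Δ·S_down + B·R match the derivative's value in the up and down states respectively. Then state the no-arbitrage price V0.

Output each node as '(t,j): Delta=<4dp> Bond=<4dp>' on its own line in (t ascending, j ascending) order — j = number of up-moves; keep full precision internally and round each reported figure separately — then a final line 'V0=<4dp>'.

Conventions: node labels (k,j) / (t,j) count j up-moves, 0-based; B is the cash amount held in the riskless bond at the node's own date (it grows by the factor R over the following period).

Since d<R<u, set p* = (R−d)/(u−d) = 0.8163; price each node as the discounted p*-expectation of its children.
Terminal payoffs: V(2,0)=69.4749, V(2,1)=26.5068, V(2,2)=0.0000
(1,0): S=87.6900. Δ = (V_up−V_dn)/(S_up−S_dn) = (26.5068−69.4749)/(112.2432−69.2751) = -1.0000. V = [p*·26.5068 + (1−p*)·69.4749]/1.19 = 28.9066. B = V − Δ·S = 116.5966.
(1,1): S=142.0800. Δ = (V_up−V_dn)/(S_up−S_dn) = (0.0000−26.5068)/(181.8624−112.2432) = -0.3807. V = [p*·0.0000 + (1−p*)·26.5068]/1.19 = 4.0913. B = V − Δ·S = 58.1868.
(0,0): S=111.0000. Δ = (V_up−V_dn)/(S_up−S_dn) = (4.0913−28.9066)/(142.0800−87.6900) = -0.4562. V = [p*·4.0913 + (1−p*)·28.9066]/1.19 = 7.2682. B = V − Δ·S = 57.9119.
As a check, the time-0 holding Δ(0,0)·S0 + B(0,0) comes to 7.2682 — exactly V0.

(0,0): Delta=-0.4562 Bond=57.9119
(1,0): Delta=-1.0000 Bond=116.5966
(1,1): Delta=-0.3807 Bond=58.1868
V0=7.2682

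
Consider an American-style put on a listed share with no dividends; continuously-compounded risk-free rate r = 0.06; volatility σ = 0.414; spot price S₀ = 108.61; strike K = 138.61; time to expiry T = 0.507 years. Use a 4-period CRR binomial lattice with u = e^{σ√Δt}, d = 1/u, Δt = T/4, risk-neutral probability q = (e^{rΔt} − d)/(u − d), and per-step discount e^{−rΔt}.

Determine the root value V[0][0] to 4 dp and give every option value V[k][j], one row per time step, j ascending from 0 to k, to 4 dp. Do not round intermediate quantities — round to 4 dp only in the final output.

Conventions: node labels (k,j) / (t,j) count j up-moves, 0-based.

Δt=0.12675, u=1.15881, d=0.86296, q=0.48902, disc=e^(-rΔt)=0.99242
k=4 terminal: V=max(K-S,0) → 78.3785 57.7290 30.0000 0.0000 0.0000
k=3: j=0 S=69.7967 intr=68.8133 cont=67.7631 V=68.8133[EX]; j=1 S=93.7256 intr=44.8844 cont=43.8343 V=44.8844[EX]; j=2 S=125.8582 intr=12.7518 cont=15.2132 V=15.2132[hold]; j=3 S=169.0070 intr=0.0000 cont=0.0000 V=0.0000[hold]
k=2: j=0 S=80.8810 intr=57.7290 cont=56.6788 V=57.7290[EX]; j=1 S=108.6100 intr=30.0000 cont=30.1444 V=30.1444[hold]; j=2 S=145.8455 intr=0.0000 cont=7.7147 V=7.7147[hold]
k=1: j=0 S=93.7256 intr=44.8844 cont=43.9044 V=44.8844[EX]; j=1 S=125.8582 intr=12.7518 cont=19.0305 V=19.0305[hold]
k=0: j=0 S=108.6100 intr=30.0000 cont=31.9970 V=31.9970[hold]

price = 31.9970
tree:
31.9970
44.8844 19.0305
57.7290 30.1444 7.7147
68.8133 44.8844 15.2132 0.0000
78.3785 57.7290 30.0000 0.0000 0.0000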